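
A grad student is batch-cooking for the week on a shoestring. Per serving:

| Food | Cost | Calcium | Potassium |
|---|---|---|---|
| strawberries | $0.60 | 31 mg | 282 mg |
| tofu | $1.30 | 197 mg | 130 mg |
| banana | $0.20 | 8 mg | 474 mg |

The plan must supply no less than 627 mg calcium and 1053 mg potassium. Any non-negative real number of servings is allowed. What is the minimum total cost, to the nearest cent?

$4.34

This is a tiny linear program; its minimum lies at a vertex of the feasible set. List the vertices and price them.
strawberries only: max(627/31, 1053/282) = 20.23 servings → $12.14.
tofu only: max(627/197, 1053/130) = 8.1 servings → $10.53.
banana only: max(627/8, 1053/474) = 78.38 servings → $15.68.
strawberries + tofu with both tight: 2.444 servings and 2.798 servings → $5.10.
strawberries + banana: the both-tight solution has a negative serving — not a feasible corner.
tofu + banana with both tight: 3.127 servings and 1.364 servings → $4.34.
Cheapest feasible corner: $4.34.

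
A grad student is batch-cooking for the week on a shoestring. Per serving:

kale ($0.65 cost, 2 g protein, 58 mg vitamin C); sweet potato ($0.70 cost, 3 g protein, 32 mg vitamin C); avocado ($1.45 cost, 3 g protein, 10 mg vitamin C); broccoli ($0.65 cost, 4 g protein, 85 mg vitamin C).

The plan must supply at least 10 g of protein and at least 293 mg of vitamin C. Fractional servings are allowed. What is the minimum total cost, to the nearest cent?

Two binding constraints pin down two serving amounts, so the optimal mix uses at most two foods. The candidates are each food alone (scaled to the tighter of protein/vitamin C) and each pair with both constraints tight.
kale only: max(10/2, 293/58) = 5.052 servings → $3.28.
sweet potato only: max(10/3, 293/32) = 9.156 servings → $6.41.
avocado only: max(10/3, 293/10) = 29.3 servings → $42.48.
broccoli only: max(10/4, 293/85) = 3.447 servings → $2.24.
kale + sweet potato with both targets exact would need a negative amount; discard.
kale + avocado with both targets exact would need a negative amount; discard.
kale + broccoli with both targets exact would need a negative amount; discard.
sweet potato + avocado with both targets exact would need a negative amount; discard.
sweet potato + broccoli: intersection lies outside the first quadrant.
avocado + broccoli: intersection lies outside the first quadrant.
The minimum over all feasible corners is $2.24.

$2.24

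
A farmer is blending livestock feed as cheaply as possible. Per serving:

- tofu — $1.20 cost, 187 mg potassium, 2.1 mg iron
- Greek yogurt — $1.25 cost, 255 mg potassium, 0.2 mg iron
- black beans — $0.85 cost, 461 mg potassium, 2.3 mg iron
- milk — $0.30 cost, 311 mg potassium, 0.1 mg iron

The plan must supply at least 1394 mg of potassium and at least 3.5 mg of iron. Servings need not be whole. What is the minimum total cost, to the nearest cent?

$1.92

Two binding constraints pin down two serving amounts, so the optimal mix uses at most two foods. The candidates are each food alone (scaled to the tighter of potassium/iron) and each pair with both constraints tight.
tofu only: max(1394/187, 3.5/2.1) = 7.455 servings → $8.95.
Greek yogurt only: max(1394/255, 3.5/0.2) = 17.5 servings → $21.88.
black beans only: max(1394/461, 3.5/2.3) = 3.024 servings → $2.57.
milk only: max(1394/311, 3.5/0.1) = 35 servings → $10.50.
tofu + Greek yogurt with both tight: 1.232 servings and 4.563 servings → $7.18.
tofu + black beans with both targets exact would need a negative amount; discard.
tofu + milk with both tight: 1.496 servings and 3.583 servings → $2.87.
Greek yogurt + black beans with both tight: 3.222 servings and 1.242 servings → $5.08.
Greek yogurt + milk with both targets exact would need a negative amount; discard.
black beans + milk with both tight: 1.418 servings and 2.38 servings → $1.92.
Cheapest feasible corner: $1.92.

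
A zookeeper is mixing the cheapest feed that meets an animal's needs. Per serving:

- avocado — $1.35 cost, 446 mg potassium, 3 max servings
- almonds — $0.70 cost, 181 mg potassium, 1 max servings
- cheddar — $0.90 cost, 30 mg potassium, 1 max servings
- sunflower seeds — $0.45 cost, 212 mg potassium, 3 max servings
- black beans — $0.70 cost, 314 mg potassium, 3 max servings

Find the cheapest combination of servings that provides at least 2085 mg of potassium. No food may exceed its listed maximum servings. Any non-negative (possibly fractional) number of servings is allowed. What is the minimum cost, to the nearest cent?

Cost per mg of potassium: sunflower seeds $0.0021, black beans $0.0022, avocado $0.0030, almonds $0.0039, cheddar $0.0300.
Take 3 servings of sunflower seeds: +636.0 mg potassium for $1.35 (total $1.35, still need 1449.0 mg).
Take 3 servings of black beans: +942.0 mg potassium for $2.10 (total $3.45, still need 507.0 mg).
Take 1.137 servings of avocado: +507.0 mg potassium for $1.53 (total $4.98, still need 0.0 mg).
Filling from the cheapest source first is optimal under one linear minimum: $4.98.

$4.98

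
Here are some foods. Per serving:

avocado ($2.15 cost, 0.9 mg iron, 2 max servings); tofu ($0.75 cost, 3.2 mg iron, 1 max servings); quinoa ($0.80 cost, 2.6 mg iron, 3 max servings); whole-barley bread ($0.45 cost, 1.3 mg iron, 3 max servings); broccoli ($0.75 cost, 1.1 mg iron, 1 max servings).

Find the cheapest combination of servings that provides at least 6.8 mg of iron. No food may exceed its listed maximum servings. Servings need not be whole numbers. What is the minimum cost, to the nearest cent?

$1.86

Cost per mg of iron: tofu $0.2344, quinoa $0.3077, whole-barley bread $0.3462, broccoli $0.6818, avocado $2.3889.
Take 1 serving of tofu: +3.2 mg iron for $0.75 (total $0.75, still need 3.6 mg).
Take 1.385 servings of quinoa: +3.6 mg iron for $1.11 (total $1.86, still need 0.0 mg).
Filling from the cheapest source first is optimal under one linear minimum: $1.86.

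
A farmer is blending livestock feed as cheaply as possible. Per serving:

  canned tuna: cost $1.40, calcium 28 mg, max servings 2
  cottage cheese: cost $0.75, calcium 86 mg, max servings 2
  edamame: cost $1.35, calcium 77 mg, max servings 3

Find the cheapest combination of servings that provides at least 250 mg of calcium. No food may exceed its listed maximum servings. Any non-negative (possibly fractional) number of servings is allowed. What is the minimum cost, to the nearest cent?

Cost per mg of calcium: cottage cheese $0.0087, edamame $0.0175, canned tuna $0.0500.
Take 2 servings of cottage cheese: +172.0 mg calcium for $1.50 (total $1.50, still need 78.0 mg).
Take 1.013 servings of edamame: +78.0 mg calcium for $1.37 (total $2.87, still need 0.0 mg).
Filling from the cheapest source first is optimal under one linear minimum: $2.87.

$2.87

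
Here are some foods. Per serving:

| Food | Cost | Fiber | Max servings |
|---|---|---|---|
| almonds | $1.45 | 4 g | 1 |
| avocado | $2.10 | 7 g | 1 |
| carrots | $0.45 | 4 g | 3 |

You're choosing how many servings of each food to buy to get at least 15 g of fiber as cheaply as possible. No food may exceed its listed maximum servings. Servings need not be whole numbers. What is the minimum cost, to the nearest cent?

$2.25

Cost per g of fiber: carrots $0.1125, avocado $0.3000, almonds $0.3625.
Take 3 servings of carrots: +12.0 g fiber for $1.35 (total $1.35, still need 3.0 g).
Take 0.4286 servings of avocado: +3.0 g fiber for $0.90 (total $2.25, still need 0.0 g).
Greedy by cheapest-per-g is optimal for a single linear constraint, so the minimum cost is $2.25.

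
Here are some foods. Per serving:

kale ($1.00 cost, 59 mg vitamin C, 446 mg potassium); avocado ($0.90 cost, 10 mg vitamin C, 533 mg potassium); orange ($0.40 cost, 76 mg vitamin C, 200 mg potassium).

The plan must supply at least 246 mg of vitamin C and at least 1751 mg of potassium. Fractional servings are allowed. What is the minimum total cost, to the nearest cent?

$3.14

The cheapest plan sits at a corner of the feasible region — with two constraints it uses at most two foods.
kale only: max(246/59, 1751/446) = 4.169 servings → $4.17.
avocado only: max(246/10, 1751/533) = 24.6 servings → $22.14.
orange only: max(246/76, 1751/200) = 8.755 servings → $3.50.
kale + avocado: intersection lies outside the first quadrant.
kale + orange with both tight: 3.796 servings and 0.29 servings → $3.91.
avocado + orange with both tight: 2.178 servings and 2.95 servings → $3.14.
Cheapest feasible corner: $3.14.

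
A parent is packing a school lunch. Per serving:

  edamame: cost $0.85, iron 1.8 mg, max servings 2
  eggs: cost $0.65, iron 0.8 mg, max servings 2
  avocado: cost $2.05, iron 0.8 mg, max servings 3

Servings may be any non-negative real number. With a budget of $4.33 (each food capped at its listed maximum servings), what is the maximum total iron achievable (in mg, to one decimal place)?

Iron per dollar: edamame 2.118, eggs 1.231, avocado 0.3902.
Take 2 servings of edamame: spends $1.70, +3.6 mg iron (running total 3.6 mg).
Take 2 servings of eggs: spends $1.30, +1.6 mg iron (running total 5.2 mg).
Take 0.6488 servings of avocado: spends $1.33, +0.5 mg iron (running total 5.7 mg).
Filling greedily by iron-per-dollar is optimal for one linear limit, giving 5.7 mg.

5.7 mg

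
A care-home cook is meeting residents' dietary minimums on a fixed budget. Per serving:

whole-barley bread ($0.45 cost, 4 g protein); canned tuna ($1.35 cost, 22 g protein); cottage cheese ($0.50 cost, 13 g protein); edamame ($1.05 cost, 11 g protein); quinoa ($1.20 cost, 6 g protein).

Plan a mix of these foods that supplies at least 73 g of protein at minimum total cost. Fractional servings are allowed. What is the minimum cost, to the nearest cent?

Cost per g of protein: cottage cheese $0.0385, canned tuna $0.0614, edamame $0.0955, whole-barley bread $0.1125, quinoa $0.2000.
With no serving limits, use only cottage cheese: 73 g / 13 g = 5.615 servings × $0.50 = $2.81.

$2.81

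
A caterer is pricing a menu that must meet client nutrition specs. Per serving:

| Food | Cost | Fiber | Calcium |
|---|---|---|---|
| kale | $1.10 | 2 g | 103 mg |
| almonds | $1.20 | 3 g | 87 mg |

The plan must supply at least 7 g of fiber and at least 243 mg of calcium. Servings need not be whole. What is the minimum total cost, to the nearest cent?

$3.07

kale only: max(7/2, 243/103) = 3.5 servings → $3.85.
almonds only: max(7/3, 243/87) = 2.793 servings → $3.35.
kale + almonds with both tight: 0.8889 servings and 1.741 servings → $3.07.
So the least-cost plan costs $3.07.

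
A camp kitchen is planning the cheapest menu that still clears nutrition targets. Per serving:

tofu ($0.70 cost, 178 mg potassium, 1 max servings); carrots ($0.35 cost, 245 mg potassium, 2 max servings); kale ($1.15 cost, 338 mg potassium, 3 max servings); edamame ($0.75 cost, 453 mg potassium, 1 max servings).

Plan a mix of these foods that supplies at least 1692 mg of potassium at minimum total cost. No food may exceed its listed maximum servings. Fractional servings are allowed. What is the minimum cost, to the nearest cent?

$4.00

Cost per mg of potassium: carrots $0.0014, edamame $0.0017, kale $0.0034, tofu $0.0039.
Take 2 servings of carrots: +490.0 mg potassium for $0.70 (total $0.70, still need 1202.0 mg).
Take 1 serving of edamame: +453.0 mg potassium for $0.75 (total $1.45, still need 749.0 mg).
Take 2.216 servings of kale: +749.0 mg potassium for $2.55 (total $4.00, still need 0.0 mg).
Filling from the cheapest source first is optimal under one linear minimum: $4.00.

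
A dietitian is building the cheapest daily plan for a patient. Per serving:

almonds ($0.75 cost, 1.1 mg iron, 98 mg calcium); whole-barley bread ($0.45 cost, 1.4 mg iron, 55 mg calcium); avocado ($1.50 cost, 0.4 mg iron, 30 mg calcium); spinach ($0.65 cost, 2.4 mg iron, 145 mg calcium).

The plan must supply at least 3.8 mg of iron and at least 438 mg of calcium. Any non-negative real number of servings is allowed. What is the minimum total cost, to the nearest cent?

almonds only: max(3.8/1.1, 438/98) = 4.469 servings → $3.35.
whole-barley bread only: max(3.8/1.4, 438/55) = 7.964 servings → $3.58.
avocado only: max(3.8/0.4, 438/30) = 14.6 servings → $21.90.
spinach only: max(3.8/2.4, 438/145) = 3.021 servings → $1.96.
almonds + whole-barley bread with both targets exact would need a negative amount; discard.
almonds + avocado: the both-tight solution has a negative serving — not a feasible corner.
almonds + spinach: the both-tight solution has a negative serving — not a feasible corner.
whole-barley bread + avocado: intersection lies outside the first quadrant.
whole-barley bread + spinach with both targets exact would need a negative amount; discard.
avocado + spinach with both targets exact would need a negative amount; discard.
So the least-cost plan costs $1.96.

$1.96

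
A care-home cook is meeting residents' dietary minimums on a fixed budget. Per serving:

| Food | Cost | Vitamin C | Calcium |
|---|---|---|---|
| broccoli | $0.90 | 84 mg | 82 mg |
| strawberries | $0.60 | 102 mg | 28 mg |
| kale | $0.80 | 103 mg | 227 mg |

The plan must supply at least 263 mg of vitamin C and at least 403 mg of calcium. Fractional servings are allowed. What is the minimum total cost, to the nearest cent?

$1.87

The cheapest plan sits at a corner of the feasible region — with two constraints it uses at most two foods.
broccoli only: max(263/84, 403/82) = 4.915 servings → $4.42.
strawberries only: max(263/102, 403/28) = 14.39 servings → $8.64.
kale only: max(263/103, 403/227) = 2.553 servings → $2.04.
broccoli + strawberries: intersection lies outside the first quadrant.
broccoli + kale with both tight: 1.713 servings and 1.157 servings → $2.47.
strawberries + kale with both tight: 0.8975 servings and 1.665 servings → $1.87.
So the least-cost plan costs $1.87.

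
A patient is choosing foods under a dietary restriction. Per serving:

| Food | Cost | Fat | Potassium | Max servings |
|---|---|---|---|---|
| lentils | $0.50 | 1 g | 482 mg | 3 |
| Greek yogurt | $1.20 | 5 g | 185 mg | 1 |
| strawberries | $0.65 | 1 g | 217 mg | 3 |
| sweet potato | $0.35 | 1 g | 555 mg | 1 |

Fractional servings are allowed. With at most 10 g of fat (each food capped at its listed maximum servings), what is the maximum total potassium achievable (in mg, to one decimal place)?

2763.0 mg

Potassium per g fat: sweet potato 555, lentils 482, strawberries 217, Greek yogurt 37.
Take 1 serving of sweet potato: uses 1 g fat, +555.0 mg potassium (running total 555.0 mg).
Take 3 servings of lentils: uses 3 g fat, +1446.0 mg potassium (running total 2001.0 mg).
Take 3 servings of strawberries: uses 3 g fat, +651.0 mg potassium (running total 2652.0 mg).
Take 0.6 servings of Greek yogurt: uses 3 g fat, +111.0 mg potassium (running total 2763.0 mg).
Filling greedily by potassium-per-g fat is optimal for one linear limit, giving 2763.0 mg.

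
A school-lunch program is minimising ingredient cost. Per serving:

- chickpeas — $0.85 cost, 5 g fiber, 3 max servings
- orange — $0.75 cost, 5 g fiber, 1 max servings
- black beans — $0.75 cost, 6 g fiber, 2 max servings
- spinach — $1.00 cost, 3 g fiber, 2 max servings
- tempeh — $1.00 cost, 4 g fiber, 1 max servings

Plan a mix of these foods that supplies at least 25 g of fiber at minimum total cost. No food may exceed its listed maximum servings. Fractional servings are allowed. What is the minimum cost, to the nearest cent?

Cost per g of fiber: black beans $0.1250, orange $0.1500, chickpeas $0.1700, tempeh $0.2500, spinach $0.3333.
Take 2 servings of black beans: +12.0 g fiber for $1.50 (total $1.50, still need 13.0 g).
Take 1 serving of orange: +5.0 g fiber for $0.75 (total $2.25, still need 8.0 g).
Take 1.6 servings of chickpeas: +8.0 g fiber for $1.36 (total $3.61, still need 0.0 g).
Greedy by cheapest-per-g is optimal for a single linear constraint, so the minimum cost is $3.61.

$3.61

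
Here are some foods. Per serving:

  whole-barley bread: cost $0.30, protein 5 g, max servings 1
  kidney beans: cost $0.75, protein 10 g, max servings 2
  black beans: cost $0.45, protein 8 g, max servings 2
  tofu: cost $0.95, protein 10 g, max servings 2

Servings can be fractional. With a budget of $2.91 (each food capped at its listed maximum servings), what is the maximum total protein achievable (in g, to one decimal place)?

43.2 g

Protein per dollar: black beans 17.78, whole-barley bread 16.67, kidney beans 13.33, tofu 10.53.
Take 2 servings of black beans: spends $0.90, +16.0 g protein (running total 16.0 g).
Take 1 serving of whole-barley bread: spends $0.30, +5.0 g protein (running total 21.0 g).
Take 2 servings of kidney beans: spends $1.50, +20.0 g protein (running total 41.0 g).
Take 0.2211 servings of tofu: spends $0.21, +2.2 g protein (running total 43.2 g).
Greedy by best ratio exhausts the cost allowance optimally: 43.2 g.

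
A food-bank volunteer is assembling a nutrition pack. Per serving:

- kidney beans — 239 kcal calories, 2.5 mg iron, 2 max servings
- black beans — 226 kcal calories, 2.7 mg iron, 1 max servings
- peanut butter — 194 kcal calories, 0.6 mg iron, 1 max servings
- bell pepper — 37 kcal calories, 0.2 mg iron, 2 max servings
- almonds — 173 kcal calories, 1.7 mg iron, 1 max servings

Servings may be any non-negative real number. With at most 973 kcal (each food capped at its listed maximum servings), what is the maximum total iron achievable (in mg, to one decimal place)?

9.9 mg

Iron per kcal: black beans 0.01195, kidney beans 0.01046, almonds 0.009827, bell pepper 0.005405, peanut butter 0.003093.
Take 1 serving of black beans: uses 226 kcal, +2.7 mg iron (running total 2.7 mg).
Take 2 servings of kidney beans: uses 478 kcal, +5.0 mg iron (running total 7.7 mg).
Take 1 serving of almonds: uses 173 kcal, +1.7 mg iron (running total 9.4 mg).
Take 2 servings of bell pepper: uses 74 kcal, +0.4 mg iron (running total 9.8 mg).
Take 0.1134 servings of peanut butter: uses 22 kcal, +0.1 mg iron (running total 9.9 mg).
Filling greedily by iron-per-kcal is optimal for one linear limit, giving 9.9 mg.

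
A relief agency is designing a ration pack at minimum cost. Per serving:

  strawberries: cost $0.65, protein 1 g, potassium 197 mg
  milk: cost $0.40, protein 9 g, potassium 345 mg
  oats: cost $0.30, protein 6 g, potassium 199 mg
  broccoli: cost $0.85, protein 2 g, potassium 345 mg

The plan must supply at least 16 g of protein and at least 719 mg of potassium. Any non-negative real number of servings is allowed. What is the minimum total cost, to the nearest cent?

An LP optimum is at a vertex; with two nutrient constraints at most two foods are used. Check each candidate.
strawberries only: max(16/1, 719/197) = 16 servings → $10.40.
milk only: max(16/9, 719/345) = 2.084 servings → $0.83.
oats only: max(16/6, 719/199) = 3.613 servings → $1.08.
broccoli only: max(16/2, 719/345) = 8 servings → $6.80.
strawberries + milk with both tight: 0.666 servings and 1.704 servings → $1.11.
strawberries + oats with both tight: 1.15 servings and 2.475 servings → $1.49.
strawberries + broccoli: the both-tight solution has a negative serving — not a feasible corner.
milk + oats: intersection lies outside the first quadrant.
milk + broccoli with both tight: 1.69 servings and 0.3938 servings → $1.01.
oats + broccoli with both tight: 2.441 servings and 0.6758 servings → $1.31.
The minimum over all feasible corners is $0.83.

$0.83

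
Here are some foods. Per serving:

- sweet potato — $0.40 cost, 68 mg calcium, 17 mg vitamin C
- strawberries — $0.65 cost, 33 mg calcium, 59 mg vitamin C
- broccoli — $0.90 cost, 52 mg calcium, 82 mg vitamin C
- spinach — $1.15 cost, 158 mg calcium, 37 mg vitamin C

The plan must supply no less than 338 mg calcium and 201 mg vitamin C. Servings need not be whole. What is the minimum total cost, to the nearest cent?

$2.99

This is a tiny linear program; its minimum lies at a vertex of the feasible set. List the vertices and price them.
sweet potato only: max(338/68, 201/17) = 11.82 servings → $4.73.
strawberries only: max(338/33, 201/59) = 10.24 servings → $6.66.
broccoli only: max(338/52, 201/82) = 6.5 servings → $5.85.
spinach only: max(338/158, 201/37) = 5.432 servings → $6.25.
sweet potato + strawberries with both tight: 3.857 servings and 2.296 servings → $3.03.
sweet potato + broccoli with both tight: 3.679 servings and 1.688 servings → $2.99.
sweet potato + spinach: the both-tight solution has a negative serving — not a feasible corner.
strawberries + broccoli with both targets exact would need a negative amount; discard.
strawberries + spinach with both tight: 2.376 servings and 1.643 servings → $3.43.
broccoli + spinach with both tight: 1.745 servings and 1.565 servings → $3.37.
Cheapest feasible corner: $2.99.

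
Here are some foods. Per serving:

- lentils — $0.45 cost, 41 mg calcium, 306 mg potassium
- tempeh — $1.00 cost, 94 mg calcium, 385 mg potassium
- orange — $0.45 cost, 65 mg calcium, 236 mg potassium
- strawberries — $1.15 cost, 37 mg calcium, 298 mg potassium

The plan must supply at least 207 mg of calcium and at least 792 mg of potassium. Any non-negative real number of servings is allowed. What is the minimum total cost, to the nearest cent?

An LP optimum is at a vertex; with two nutrient constraints at most two foods are used. Check each candidate.
lentils only: max(207/41, 792/306) = 5.049 servings → $2.27.
tempeh only: max(207/94, 792/385) = 2.202 servings → $2.20.
orange only: max(207/65, 792/236) = 3.356 servings → $1.51.
strawberries only: max(207/37, 792/298) = 5.595 servings → $6.43.
lentils + tempeh with both targets exact would need a negative amount; discard.
lentils + orange with both tight: 0.2573 servings and 3.022 servings → $1.48.
lentils + strawberries: intersection lies outside the first quadrant.
tempeh + orange with both tight: 0.925 servings and 1.847 servings → $1.76.
tempeh + strawberries: the both-tight solution has a negative serving — not a feasible corner.
orange + strawberries with both tight: 3.044 servings and 0.247 servings → $1.65.
The minimum over all feasible corners is $1.48.

$1.48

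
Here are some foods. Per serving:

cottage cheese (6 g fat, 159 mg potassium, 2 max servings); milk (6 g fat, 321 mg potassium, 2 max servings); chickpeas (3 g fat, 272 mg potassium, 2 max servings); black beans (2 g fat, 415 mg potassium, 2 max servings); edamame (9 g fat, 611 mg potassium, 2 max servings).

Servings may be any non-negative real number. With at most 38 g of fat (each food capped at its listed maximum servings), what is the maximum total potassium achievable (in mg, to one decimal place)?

Potassium per g fat: black beans 207.5, chickpeas 90.67, edamame 67.89, milk 53.5, cottage cheese 26.5.
Take 2 servings of black beans: uses 4 g fat, +830.0 mg potassium (running total 830.0 mg).
Take 2 servings of chickpeas: uses 6 g fat, +544.0 mg potassium (running total 1374.0 mg).
Take 2 servings of edamame: uses 18 g fat, +1222.0 mg potassium (running total 2596.0 mg).
Take 1.667 servings of milk: uses 10 g fat, +535.0 mg potassium (running total 3131.0 mg).
Greedy by best ratio exhausts the fat allowance optimally: 3131.0 mg.

3131.0 mg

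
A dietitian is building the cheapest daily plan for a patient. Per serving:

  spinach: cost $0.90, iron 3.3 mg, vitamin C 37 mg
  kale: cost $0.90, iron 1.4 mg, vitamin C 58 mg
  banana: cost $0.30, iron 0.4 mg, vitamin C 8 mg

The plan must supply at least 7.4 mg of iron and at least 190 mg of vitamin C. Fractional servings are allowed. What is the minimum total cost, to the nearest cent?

An LP optimum is at a vertex; with two nutrient constraints at most two foods are used. Check each candidate.
spinach only: max(7.4/3.3, 190/37) = 5.135 servings → $4.62.
kale only: max(7.4/1.4, 190/58) = 5.286 servings → $4.76.
banana only: max(7.4/0.4, 190/8) = 23.75 servings → $7.12.
spinach + kale with both tight: 1.169 servings and 2.53 servings → $3.33.
spinach + banana with both targets exact would need a negative amount; discard.
kale + banana with both tight: 1.4 servings and 13.6 servings → $5.34.
So the least-cost plan costs $3.33.

$3.33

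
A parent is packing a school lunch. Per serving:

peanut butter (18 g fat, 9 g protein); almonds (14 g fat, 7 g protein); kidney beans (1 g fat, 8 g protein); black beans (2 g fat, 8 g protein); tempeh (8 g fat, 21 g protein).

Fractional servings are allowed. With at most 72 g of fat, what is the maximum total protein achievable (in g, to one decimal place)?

Protein per g fat: kidney beans 8, black beans 4, tempeh 2.625, peanut butter 0.5, almonds 0.5.
With no serving limits, spend the whole fat allowance on kidney beans: 72 g / 1 g × 8 g = 576.0 g.

576.0 g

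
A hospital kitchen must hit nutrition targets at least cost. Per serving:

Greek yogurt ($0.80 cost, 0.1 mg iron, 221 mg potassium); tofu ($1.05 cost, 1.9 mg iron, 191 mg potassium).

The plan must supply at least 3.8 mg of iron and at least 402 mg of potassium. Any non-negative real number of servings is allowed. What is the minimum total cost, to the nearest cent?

This is a tiny linear program; its minimum lies at a vertex of the feasible set. List the vertices and price them.
Greek yogurt only: max(3.8/0.1, 402/221) = 38 servings → $30.40.
tofu only: max(3.8/1.9, 402/191) = 2.105 servings → $2.21.
Greek yogurt + tofu with both tight: 0.09481 servings and 1.995 servings → $2.17.
The minimum over all feasible corners is $2.17.

$2.17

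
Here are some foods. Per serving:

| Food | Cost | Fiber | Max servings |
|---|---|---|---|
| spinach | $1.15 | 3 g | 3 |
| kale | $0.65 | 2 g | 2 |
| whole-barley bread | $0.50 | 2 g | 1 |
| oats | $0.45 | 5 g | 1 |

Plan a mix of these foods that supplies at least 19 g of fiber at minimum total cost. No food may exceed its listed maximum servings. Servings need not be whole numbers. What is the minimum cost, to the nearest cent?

$5.32

Cost per g of fiber: oats $0.0900, whole-barley bread $0.2500, kale $0.3250, spinach $0.3833.
Take 1 serving of oats: +5.0 g fiber for $0.45 (total $0.45, still need 14.0 g).
Take 1 serving of whole-barley bread: +2.0 g fiber for $0.50 (total $0.95, still need 12.0 g).
Take 2 servings of kale: +4.0 g fiber for $1.30 (total $2.25, still need 8.0 g).
Take 2.667 servings of spinach: +8.0 g fiber for $3.07 (total $5.32, still need 0.0 g).
Filling from the cheapest source first is optimal under one linear minimum: $5.32.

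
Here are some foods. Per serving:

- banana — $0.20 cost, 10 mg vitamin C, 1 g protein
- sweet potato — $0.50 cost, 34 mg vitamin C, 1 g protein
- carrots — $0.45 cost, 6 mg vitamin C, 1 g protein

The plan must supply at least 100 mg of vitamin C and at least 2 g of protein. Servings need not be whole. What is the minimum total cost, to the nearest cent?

Compare the cost at each extreme point of the feasible region.
banana only: max(100/10, 2/1) = 10 servings → $2.00.
sweet potato only: max(100/34, 2/1) = 2.941 servings → $1.47.
carrots only: max(100/6, 2/1) = 16.67 servings → $7.50.
banana + sweet potato: the both-tight solution has a negative serving — not a feasible corner.
banana + carrots: intersection lies outside the first quadrant.
sweet potato + carrots with both targets exact would need a negative amount; discard.
So the least-cost plan costs $1.47.

$1.47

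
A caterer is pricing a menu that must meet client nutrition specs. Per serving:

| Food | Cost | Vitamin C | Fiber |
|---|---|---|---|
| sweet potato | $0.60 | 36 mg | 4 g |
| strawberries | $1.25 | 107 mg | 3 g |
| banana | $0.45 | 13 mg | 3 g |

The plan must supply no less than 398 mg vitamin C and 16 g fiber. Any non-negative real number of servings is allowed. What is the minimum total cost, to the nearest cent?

$4.94

Compare the cost at each extreme point of the feasible region.
sweet potato only: max(398/36, 16/4) = 11.06 servings → $6.63.
strawberries only: max(398/107, 16/3) = 5.333 servings → $6.67.
banana only: max(398/13, 16/3) = 30.62 servings → $13.78.
sweet potato + strawberries with both tight: 1.619 servings and 3.175 servings → $4.94.
sweet potato + banana: intersection lies outside the first quadrant.
strawberries + banana with both tight: 3.496 servings and 1.837 servings → $5.20.
Cheapest feasible corner: $4.94.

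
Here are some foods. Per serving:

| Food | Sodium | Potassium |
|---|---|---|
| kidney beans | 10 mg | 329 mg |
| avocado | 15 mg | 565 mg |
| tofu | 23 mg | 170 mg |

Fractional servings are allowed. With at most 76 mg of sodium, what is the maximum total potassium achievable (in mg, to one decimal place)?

Potassium per mg sodium: avocado 37.67, kidney beans 32.9, tofu 7.391.
With no serving limits, spend the whole sodium allowance on avocado: 76 mg / 15 mg × 565 mg = 2862.7 mg.

2862.7 mg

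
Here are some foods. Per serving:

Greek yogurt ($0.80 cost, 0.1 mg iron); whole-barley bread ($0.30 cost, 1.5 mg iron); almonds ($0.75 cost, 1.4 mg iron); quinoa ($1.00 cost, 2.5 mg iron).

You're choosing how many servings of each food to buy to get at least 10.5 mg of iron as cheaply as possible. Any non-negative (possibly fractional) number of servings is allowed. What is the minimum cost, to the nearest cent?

Cost per mg of iron: whole-barley bread $0.2000, quinoa $0.4000, almonds $0.5357, Greek yogurt $8.0000.
With no serving limits, use only whole-barley bread: 10.5 mg / 1.5 mg = 7 servings × $0.30 = $2.10.

$2.10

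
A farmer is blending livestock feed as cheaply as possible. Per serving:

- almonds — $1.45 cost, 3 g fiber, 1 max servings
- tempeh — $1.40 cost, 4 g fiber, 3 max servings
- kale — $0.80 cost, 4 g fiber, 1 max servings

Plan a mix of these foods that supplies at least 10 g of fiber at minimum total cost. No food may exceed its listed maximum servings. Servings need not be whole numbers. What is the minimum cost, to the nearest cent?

Cost per g of fiber: kale $0.2000, tempeh $0.3500, almonds $0.4833.
Take 1 serving of kale: +4.0 g fiber for $0.80 (total $0.80, still need 6.0 g).
Take 1.5 servings of tempeh: +6.0 g fiber for $2.10 (total $2.90, still need 0.0 g).
Filling from the cheapest source first is optimal under one linear minimum: $2.90.

$2.90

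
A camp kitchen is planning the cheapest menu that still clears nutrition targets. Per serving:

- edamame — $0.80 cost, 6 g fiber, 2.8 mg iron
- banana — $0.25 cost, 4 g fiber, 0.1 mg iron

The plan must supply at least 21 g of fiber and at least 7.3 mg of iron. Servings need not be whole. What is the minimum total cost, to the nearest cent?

$2.40

edamame only: max(21/6, 7.3/2.8) = 3.5 servings → $2.80.
banana only: max(21/4, 7.3/0.1) = 73 servings → $18.25.
edamame + banana with both tight: 2.557 servings and 1.415 servings → $2.40.
The minimum over all feasible corners is $2.40.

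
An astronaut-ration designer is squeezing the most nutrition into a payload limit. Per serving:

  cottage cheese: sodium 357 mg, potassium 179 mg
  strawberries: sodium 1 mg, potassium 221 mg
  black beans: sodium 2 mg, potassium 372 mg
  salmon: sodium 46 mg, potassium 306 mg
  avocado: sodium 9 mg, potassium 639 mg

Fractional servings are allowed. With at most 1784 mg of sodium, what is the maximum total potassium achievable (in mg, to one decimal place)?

394264.0 mg

Potassium per mg sodium: strawberries 221, black beans 186, avocado 71, salmon 6.652, cottage cheese 0.5014.
With no serving limits, spend the whole sodium allowance on strawberries: 1784 mg / 1 mg × 221 mg = 394264.0 mg.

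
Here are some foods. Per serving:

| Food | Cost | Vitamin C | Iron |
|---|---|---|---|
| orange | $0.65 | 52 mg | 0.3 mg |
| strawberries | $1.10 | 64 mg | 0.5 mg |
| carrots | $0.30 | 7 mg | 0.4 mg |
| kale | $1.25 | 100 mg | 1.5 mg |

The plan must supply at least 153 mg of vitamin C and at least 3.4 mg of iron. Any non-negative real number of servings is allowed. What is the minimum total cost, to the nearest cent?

$2.71

With two linear requirements the optimum uses one or two foods; enumerate the corners.
orange only: max(153/52, 3.4/0.3) = 11.33 servings → $7.37.
strawberries only: max(153/64, 3.4/0.5) = 6.8 servings → $7.48.
carrots only: max(153/7, 3.4/0.4) = 21.86 servings → $6.56.
kale only: max(153/100, 3.4/1.5) = 2.267 servings → $2.83.
orange + strawberries: the both-tight solution has a negative serving — not a feasible corner.
orange + carrots with both tight: 2 servings and 7 servings → $3.40.
orange + kale with both targets exact would need a negative amount; discard.
strawberries + carrots with both tight: 1.692 servings and 6.385 servings → $3.78.
strawberries + kale with both targets exact would need a negative amount; discard.
carrots + kale with both tight: 3.746 servings and 1.268 servings → $2.71.
Cheapest feasible corner: $2.71.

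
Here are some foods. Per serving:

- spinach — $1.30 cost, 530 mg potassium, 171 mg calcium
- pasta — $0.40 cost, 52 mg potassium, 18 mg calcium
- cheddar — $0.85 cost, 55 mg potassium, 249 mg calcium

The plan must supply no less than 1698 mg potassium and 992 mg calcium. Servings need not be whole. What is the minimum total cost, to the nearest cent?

Check every corner: each single food scaled to meet both minima, and each pair solved so both constraints bind.
spinach only: max(1698/530, 992/171) = 5.801 servings → $7.54.
pasta only: max(1698/52, 992/18) = 55.11 servings → $22.04.
cheddar only: max(1698/55, 992/249) = 30.87 servings → $26.24.
spinach + pasta: the both-tight solution has a negative serving — not a feasible corner.
spinach + cheddar with both tight: 3.004 servings and 1.921 servings → $5.54.
pasta + cheddar with both tight: 30.79 servings and 1.758 servings → $13.81.
The minimum over all feasible corners is $5.54.

$5.54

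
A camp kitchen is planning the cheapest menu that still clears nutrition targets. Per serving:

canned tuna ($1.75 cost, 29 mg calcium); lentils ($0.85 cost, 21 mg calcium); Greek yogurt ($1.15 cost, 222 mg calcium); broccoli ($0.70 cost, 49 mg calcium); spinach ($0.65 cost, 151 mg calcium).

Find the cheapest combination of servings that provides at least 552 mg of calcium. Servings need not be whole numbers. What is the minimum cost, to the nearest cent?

$2.38

Cost per mg of calcium: spinach $0.0043, Greek yogurt $0.0052, broccoli $0.0143, lentils $0.0405, canned tuna $0.0603.
With no serving limits, use only spinach: 552 mg / 151 mg = 3.656 servings × $0.65 = $2.38.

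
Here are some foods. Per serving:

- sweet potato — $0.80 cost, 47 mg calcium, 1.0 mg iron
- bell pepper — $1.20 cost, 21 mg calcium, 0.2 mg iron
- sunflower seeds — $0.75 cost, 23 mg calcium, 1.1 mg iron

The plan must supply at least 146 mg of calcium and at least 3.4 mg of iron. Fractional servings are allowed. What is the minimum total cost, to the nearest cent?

sweet potato only: max(146/47, 3.4/1.0) = 3.4 servings → $2.72.
bell pepper only: max(146/21, 3.4/0.2) = 17 servings → $20.40.
sunflower seeds only: max(146/23, 3.4/1.1) = 6.348 servings → $4.76.
sweet potato + bell pepper: intersection lies outside the first quadrant.
sweet potato + sunflower seeds with both tight: 2.871 servings and 0.4808 servings → $2.66.
bell pepper + sunflower seeds with both tight: 4.454 servings and 2.281 servings → $7.06.
So the least-cost plan costs $2.66.

$2.66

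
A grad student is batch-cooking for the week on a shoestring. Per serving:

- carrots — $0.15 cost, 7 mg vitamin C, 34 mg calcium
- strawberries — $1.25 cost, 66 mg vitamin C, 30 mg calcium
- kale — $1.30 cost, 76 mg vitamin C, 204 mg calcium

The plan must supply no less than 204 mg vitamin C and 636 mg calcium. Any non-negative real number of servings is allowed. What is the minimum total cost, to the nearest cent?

The cheapest plan sits at a corner of the feasible region — with two constraints it uses at most two foods.
carrots only: max(204/7, 636/34) = 29.14 servings → $4.37.
strawberries only: max(204/66, 636/30) = 21.2 servings → $26.50.
kale only: max(204/76, 636/204) = 3.118 servings → $4.05.
carrots + strawberries with both tight: 17.63 servings and 1.221 servings → $4.17.
carrots + kale with both tight: 5.813 servings and 2.149 servings → $3.67.
strawberries + kale: intersection lies outside the first quadrant.
So the least-cost plan costs $3.67.

$3.67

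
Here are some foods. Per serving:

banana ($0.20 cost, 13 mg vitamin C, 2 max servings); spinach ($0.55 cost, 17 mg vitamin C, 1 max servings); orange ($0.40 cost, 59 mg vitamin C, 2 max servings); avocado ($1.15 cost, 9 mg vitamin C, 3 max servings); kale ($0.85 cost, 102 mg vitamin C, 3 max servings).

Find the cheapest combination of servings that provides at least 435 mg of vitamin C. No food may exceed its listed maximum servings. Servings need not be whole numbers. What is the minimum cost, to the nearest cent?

Cost per mg of vitamin C: orange $0.0068, kale $0.0083, banana $0.0154, spinach $0.0324, avocado $0.1278.
Take 2 servings of orange: +118.0 mg vitamin C for $0.80 (total $0.80, still need 317.0 mg).
Take 3 servings of kale: +306.0 mg vitamin C for $2.55 (total $3.35, still need 11.0 mg).
Take 0.8462 servings of banana: +11.0 mg vitamin C for $0.17 (total $3.52, still need 0.0 mg).
Greedy by cheapest-per-mg is optimal for a single linear constraint, so the minimum cost is $3.52.

$3.52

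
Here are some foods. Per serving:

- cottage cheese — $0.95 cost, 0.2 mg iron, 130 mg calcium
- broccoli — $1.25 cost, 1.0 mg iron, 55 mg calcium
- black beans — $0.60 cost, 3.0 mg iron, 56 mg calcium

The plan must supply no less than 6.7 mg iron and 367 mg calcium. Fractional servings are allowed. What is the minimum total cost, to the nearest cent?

$3.08

With two linear requirements the optimum uses one or two foods; enumerate the corners.
cottage cheese only: max(6.7/0.2, 367/130) = 33.5 servings → $31.82.
broccoli only: max(6.7/1.0, 367/55) = 6.7 servings → $8.38.
black beans only: max(6.7/3.0, 367/56) = 6.554 servings → $3.93.
cottage cheese + broccoli: intersection lies outside the first quadrant.
cottage cheese + black beans with both tight: 1.916 servings and 2.106 servings → $3.08.
broccoli + black beans with both tight: 6.659 servings and 0.01376 servings → $8.33.
The minimum over all feasible corners is $3.08.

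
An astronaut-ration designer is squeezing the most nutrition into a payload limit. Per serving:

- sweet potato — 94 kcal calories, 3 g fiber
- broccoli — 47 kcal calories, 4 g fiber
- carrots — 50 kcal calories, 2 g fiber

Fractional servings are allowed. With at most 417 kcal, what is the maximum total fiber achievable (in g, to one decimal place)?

35.5 g

Fiber per kcal: broccoli 0.08511, carrots 0.04, sweet potato 0.03191.
With no serving limits, spend the whole calories allowance on broccoli: 417 kcal / 47 kcal × 4 g = 35.5 g.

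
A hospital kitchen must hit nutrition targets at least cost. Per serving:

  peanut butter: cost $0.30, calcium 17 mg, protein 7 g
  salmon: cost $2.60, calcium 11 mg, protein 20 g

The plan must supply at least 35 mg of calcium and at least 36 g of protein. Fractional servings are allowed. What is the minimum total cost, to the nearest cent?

$1.54

peanut butter only: max(35/17, 36/7) = 5.143 servings → $1.54.
salmon only: max(35/11, 36/20) = 3.182 servings → $8.27.
peanut butter + salmon with both tight: 1.156 servings and 1.395 servings → $3.97.
So the least-cost plan costs $1.54.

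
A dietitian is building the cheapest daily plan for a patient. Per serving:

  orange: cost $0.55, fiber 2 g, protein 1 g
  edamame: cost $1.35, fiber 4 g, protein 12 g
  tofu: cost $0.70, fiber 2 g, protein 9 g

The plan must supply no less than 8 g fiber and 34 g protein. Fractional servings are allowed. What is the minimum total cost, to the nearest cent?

With two linear requirements the optimum uses one or two foods; enumerate the corners.
orange only: max(8/2, 34/1) = 34 servings → $18.70.
edamame only: max(8/4, 34/12) = 2.833 servings → $3.83.
tofu only: max(8/2, 34/9) = 4 servings → $2.80.
orange + edamame with both targets exact would need a negative amount; discard.
orange + tofu with both tight: 0.25 servings and 3.75 servings → $2.76.
edamame + tofu with both tight: 0.3333 servings and 3.333 servings → $2.78.
Cheapest feasible corner: $2.76.

$2.76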